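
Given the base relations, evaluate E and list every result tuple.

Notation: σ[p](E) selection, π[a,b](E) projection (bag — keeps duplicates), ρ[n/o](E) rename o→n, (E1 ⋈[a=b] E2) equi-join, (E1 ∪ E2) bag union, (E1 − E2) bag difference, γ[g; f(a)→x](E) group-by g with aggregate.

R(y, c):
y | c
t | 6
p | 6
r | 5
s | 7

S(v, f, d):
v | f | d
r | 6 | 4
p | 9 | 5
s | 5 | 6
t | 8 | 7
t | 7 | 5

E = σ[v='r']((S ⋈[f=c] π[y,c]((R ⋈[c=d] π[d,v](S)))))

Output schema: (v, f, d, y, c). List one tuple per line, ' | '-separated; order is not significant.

Per-node cardinality:
  S → 5
  R → 4
  S → 5
  π[d,v](S) → 5
  (R ⋈[c=d] π[d,v](S)) → 5
  π[y,c]((R ⋈[c=d] π[d,v](S))) → 5
  (S ⋈[f=c] π[y,c]((R ⋈[c=d] π[d,v](S)))) → 5
  σ[v='r']((S ⋈[f=c] π[y,c]((R ⋈[c=d] π[d,v](S))))) → 2

== RESULT ==
v | f | d | y | c
r | 6 | 4 | p | 6
r | 6 | 4 | t | 6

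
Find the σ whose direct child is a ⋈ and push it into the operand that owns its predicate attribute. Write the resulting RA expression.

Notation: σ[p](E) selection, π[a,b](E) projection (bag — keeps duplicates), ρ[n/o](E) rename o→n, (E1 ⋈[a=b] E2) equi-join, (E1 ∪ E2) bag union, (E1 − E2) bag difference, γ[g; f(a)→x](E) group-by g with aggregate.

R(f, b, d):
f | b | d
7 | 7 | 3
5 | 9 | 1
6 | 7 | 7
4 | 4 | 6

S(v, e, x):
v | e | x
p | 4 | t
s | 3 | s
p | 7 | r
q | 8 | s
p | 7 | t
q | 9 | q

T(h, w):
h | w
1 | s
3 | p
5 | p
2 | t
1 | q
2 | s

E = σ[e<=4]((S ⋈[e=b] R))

σ filters on e, owned by the left side.
E' = (σ[e<=4](S) ⋈[e=b] R)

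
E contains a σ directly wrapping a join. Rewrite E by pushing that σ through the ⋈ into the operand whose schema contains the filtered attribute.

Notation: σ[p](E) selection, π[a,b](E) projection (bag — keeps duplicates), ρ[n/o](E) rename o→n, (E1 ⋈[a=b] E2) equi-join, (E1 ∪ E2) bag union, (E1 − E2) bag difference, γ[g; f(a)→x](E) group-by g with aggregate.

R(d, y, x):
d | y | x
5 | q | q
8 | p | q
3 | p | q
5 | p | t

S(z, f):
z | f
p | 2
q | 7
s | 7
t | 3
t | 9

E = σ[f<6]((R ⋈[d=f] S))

σ filters on f, owned by the right side.
E' = (R ⋈[d=f] σ[f<6](S))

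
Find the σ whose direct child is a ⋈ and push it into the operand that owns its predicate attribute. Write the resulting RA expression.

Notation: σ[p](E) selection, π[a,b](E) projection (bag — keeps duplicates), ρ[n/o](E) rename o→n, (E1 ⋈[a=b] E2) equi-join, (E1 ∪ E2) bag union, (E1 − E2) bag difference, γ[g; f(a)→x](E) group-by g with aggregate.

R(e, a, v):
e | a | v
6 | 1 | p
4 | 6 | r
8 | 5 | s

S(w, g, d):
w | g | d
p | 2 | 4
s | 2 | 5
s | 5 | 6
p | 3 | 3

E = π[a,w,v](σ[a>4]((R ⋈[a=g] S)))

σ filters on a, owned by the left side.
E' = π[a,w,v]((σ[a>4](R) ⋈[a=g] S))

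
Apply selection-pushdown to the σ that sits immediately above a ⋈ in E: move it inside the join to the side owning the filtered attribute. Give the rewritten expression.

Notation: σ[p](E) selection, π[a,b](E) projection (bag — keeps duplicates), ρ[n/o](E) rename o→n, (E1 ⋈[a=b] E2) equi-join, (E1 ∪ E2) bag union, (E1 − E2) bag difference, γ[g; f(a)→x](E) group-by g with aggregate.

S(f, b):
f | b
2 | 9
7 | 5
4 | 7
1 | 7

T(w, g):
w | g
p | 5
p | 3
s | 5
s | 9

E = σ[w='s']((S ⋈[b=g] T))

σ filters on w, owned by the right side.
E' = (S ⋈[b=g] σ[w='s'](T))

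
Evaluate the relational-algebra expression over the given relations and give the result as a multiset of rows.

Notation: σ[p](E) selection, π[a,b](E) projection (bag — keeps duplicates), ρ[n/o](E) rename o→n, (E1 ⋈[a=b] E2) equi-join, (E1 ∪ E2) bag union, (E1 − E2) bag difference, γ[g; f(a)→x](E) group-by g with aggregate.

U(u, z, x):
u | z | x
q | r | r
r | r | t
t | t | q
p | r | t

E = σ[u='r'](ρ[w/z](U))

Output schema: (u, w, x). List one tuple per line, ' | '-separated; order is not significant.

Stepwise |·|:
  U → 4
  ρ[w/z](U) → 4
  σ[u='r'](ρ[w/z](U)) → 1

== RESULT ==
u | w | x
r | r | t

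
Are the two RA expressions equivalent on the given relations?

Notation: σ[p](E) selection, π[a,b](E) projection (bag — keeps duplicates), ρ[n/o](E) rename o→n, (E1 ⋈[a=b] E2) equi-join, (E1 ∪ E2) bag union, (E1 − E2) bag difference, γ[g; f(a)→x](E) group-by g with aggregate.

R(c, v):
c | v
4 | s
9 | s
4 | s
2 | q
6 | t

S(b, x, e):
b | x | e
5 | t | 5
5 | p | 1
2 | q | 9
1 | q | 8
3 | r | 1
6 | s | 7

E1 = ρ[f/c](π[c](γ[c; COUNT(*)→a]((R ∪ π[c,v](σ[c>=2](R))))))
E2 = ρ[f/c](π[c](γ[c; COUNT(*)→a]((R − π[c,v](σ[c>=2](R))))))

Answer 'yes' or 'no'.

E1 subexpression sizes:
  R → 5
  R → 5
  σ[c>=2](R) → 5
  π[c,v](σ[c>=2](R)) → 5
  (R ∪ π[c,v](σ[c>=2](R))) → 10
  γ[c; COUNT(*)→a]((R ∪ π[c,v](σ[c>=2](R)))) → 4
  π[c](γ[c; COUNT(*)→a]((R ∪ π[c,v](σ[c>=2](R))))) → 4
  ρ[f/c](π[c](γ[c; COUNT(*)→a]((R ∪ π[c,v](σ[c>=2](R)))))) → 4
E2 subexpression sizes:
  R → 5
  R → 5
  σ[c>=2](R) → 5
  π[c,v](σ[c>=2](R)) → 5
  (R − π[c,v](σ[c>=2](R))) → 0
  γ[c; COUNT(*)→a]((R − π[c,v](σ[c>=2](R)))) → 0
  π[c](γ[c; COUNT(*)→a]((R − π[c,v](σ[c>=2](R))))) → 0
  ρ[f/c](π[c](γ[c; COUNT(*)→a]((R − π[c,v](σ[c>=2](R)))))) → 0

E1 result:
f
2
4
6
9
E2 result:
f
(0 rows)
Witness: (6,) appears 1× in E1 but 0× in E2.

no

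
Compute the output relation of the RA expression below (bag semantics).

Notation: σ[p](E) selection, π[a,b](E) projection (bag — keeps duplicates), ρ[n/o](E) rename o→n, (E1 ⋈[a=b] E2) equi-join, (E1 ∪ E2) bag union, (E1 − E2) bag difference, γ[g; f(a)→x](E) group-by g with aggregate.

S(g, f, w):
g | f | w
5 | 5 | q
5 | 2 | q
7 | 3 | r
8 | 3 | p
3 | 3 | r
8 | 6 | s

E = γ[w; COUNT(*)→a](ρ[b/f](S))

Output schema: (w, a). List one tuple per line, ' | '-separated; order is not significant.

Stepwise |·|:
  S → 6
  ρ[b/f](S) → 6
  γ[w; COUNT(*)→a](ρ[b/f](S)) → 4

== RESULT ==
w | a
p | 1
q | 2
r | 2
s | 1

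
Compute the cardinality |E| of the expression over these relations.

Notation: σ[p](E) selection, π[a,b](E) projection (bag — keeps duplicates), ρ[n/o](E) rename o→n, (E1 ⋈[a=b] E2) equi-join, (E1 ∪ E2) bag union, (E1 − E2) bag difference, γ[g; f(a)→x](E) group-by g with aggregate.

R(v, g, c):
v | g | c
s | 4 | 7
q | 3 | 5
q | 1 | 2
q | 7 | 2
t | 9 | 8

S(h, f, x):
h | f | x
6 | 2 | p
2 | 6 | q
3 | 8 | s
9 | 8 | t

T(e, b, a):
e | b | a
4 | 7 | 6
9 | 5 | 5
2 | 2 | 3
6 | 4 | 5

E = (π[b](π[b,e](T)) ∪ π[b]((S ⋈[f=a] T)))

Subexpression sizes:
  T → 4
  π[b,e](T) → 4
  π[b](π[b,e](T)) → 4
  S → 4
  T → 4
  (S ⋈[f=a] T) → 1
  π[b]((S ⋈[f=a] T)) → 1
  (π[b](π[b,e](T)) ∪ π[b]((S ⋈[f=a] T))) → 5

|E| = 5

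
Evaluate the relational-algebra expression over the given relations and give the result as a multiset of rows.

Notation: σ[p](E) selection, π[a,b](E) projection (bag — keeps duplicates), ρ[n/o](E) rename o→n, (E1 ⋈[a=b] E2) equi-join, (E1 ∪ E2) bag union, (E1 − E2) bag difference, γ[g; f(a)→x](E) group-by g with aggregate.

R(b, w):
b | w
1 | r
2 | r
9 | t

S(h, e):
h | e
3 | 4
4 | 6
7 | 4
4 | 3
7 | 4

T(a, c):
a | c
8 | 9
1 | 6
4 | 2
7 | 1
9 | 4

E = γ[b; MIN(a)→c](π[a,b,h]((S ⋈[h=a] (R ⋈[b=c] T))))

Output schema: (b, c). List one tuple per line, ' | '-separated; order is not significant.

Subexpression sizes:
  S → 5
  R → 3
  T → 5
  (R ⋈[b=c] T) → 3
  (S ⋈[h=a] (R ⋈[b=c] T)) → 4
  π[a,b,h]((S ⋈[h=a] (R ⋈[b=c] T))) → 4
  γ[b; MIN(a)→c](π[a,b,h]((S ⋈[h=a] (R ⋈[b=c] T)))) → 2

== RESULT ==
b | c
1 | 7
2 | 4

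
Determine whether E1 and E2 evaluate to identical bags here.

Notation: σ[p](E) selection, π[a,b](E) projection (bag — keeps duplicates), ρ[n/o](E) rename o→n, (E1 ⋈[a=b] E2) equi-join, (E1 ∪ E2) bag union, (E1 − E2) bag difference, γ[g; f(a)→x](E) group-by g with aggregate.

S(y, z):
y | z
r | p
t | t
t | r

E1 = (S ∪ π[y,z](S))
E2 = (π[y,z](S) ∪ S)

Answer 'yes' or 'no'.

E1 per-node cardinality:
  S → 3
  S → 3
  π[y,z](S) → 3
  (S ∪ π[y,z](S)) → 6
E2 per-node cardinality:
  S → 3
  π[y,z](S) → 3
  S → 3
  (π[y,z](S) ∪ S) → 6

E1 and E2 produce the same multiset:
y | z
r | p
r | p
t | r
t | r
t | t
t | t

yes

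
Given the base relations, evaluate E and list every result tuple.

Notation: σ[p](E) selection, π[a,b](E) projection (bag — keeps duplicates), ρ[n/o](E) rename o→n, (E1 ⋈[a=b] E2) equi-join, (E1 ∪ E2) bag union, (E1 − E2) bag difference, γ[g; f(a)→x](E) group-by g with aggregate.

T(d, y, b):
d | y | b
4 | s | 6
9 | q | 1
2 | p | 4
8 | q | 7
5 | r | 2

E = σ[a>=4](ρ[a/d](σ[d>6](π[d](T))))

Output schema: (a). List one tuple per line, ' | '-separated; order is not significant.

Row counts bottom-up:
  T → 5
  π[d](T) → 5
  σ[d>6](π[d](T)) → 2
  ρ[a/d](σ[d>6](π[d](T))) → 2
  σ[a>=4](ρ[a/d](σ[d>6](π[d](T)))) → 2

== RESULT ==
a
8
9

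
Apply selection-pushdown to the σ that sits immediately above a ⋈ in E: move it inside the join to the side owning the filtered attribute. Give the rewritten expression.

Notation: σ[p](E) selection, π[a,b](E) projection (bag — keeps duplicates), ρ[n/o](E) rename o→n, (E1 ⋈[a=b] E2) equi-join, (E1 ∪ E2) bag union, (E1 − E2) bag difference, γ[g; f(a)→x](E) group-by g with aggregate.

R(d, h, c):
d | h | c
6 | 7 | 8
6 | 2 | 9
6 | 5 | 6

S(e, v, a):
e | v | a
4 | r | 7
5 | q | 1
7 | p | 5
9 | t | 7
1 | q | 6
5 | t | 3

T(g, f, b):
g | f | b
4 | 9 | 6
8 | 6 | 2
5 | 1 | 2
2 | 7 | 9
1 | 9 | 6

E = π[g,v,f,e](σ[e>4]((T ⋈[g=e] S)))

σ filters on e, owned by the right side.
E' = π[g,v,f,e]((T ⋈[g=e] σ[e>4](S)))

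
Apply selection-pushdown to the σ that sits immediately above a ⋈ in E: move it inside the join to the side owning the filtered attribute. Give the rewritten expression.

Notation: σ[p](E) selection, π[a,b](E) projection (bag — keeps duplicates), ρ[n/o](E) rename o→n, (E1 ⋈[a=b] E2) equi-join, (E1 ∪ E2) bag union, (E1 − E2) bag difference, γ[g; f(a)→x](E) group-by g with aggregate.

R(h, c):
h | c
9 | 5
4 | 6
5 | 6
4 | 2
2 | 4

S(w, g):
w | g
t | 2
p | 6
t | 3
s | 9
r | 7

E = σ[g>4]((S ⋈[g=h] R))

σ filters on g, owned by the left side.
E' = (σ[g>4](S) ⋈[g=h] R)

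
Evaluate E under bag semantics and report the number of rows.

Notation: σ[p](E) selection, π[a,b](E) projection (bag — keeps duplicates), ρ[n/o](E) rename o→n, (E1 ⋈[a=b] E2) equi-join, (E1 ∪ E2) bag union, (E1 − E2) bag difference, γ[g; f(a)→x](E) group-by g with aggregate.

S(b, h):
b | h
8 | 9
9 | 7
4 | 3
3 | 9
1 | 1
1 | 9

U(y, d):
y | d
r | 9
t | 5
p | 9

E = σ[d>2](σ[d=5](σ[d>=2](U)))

Stepwise |·|:
  U → 3
  σ[d>=2](U) → 3
  σ[d=5](σ[d>=2](U)) → 1
  σ[d>2](σ[d=5](σ[d>=2](U))) → 1

|E| = 1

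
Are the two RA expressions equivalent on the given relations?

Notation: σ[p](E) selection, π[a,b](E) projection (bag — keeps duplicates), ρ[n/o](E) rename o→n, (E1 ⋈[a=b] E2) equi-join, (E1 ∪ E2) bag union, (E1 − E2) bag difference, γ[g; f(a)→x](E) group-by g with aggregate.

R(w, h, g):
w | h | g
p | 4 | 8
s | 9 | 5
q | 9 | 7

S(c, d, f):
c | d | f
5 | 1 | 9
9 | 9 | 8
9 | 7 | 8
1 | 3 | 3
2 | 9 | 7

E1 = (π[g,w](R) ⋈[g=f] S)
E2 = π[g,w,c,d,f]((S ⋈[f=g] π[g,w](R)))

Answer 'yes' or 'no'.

E1 subexpression sizes:
  R → 3
  π[g,w](R) → 3
  S → 5
  (π[g,w](R) ⋈[g=f] S) → 3
E2 subexpression sizes:
  S → 5
  R → 3
  π[g,w](R) → 3
  (S ⋈[f=g] π[g,w](R)) → 3
  π[g,w,c,d,f]((S ⋈[f=g] π[g,w](R))) → 3

E1 and E2 produce the same multiset:
g | w | c | d | f
7 | q | 2 | 9 | 7
8 | p | 9 | 7 | 8
8 | p | 9 | 9 | 8

yes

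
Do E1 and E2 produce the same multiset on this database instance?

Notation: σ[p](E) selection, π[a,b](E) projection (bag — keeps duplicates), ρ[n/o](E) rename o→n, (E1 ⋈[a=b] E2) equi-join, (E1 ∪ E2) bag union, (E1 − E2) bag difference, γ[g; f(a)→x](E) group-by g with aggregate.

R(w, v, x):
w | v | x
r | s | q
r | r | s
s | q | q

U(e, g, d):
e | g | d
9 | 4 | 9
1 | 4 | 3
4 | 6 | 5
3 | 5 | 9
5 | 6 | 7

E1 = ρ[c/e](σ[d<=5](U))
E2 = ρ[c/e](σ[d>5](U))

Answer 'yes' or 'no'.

E1 subexpression sizes:
  U → 5
  σ[d<=5](U) → 2
  ρ[c/e](σ[d<=5](U)) → 2
E2 subexpression sizes:
  U → 5
  σ[d>5](U) → 3
  ρ[c/e](σ[d>5](U)) → 3

E1 result:
c | g | d
1 | 4 | 3
4 | 6 | 5
E2 result:
c | g | d
3 | 5 | 9
5 | 6 | 7
9 | 4 | 9
Witness: (1, 4, 3) appears 1× in E1 but 0× in E2.

no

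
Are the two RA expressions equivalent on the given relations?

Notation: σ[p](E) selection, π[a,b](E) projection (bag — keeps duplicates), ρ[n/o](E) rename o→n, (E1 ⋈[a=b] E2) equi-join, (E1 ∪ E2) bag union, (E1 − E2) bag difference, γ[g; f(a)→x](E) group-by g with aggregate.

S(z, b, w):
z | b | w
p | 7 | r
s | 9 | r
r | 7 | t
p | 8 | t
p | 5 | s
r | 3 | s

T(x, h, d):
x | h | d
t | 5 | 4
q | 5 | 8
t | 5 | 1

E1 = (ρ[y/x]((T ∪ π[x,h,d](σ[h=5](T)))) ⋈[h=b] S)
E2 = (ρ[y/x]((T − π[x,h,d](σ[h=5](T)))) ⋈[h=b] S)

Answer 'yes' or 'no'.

E1 stepwise |·|:
  T → 3
  T → 3
  σ[h=5](T) → 3
  π[x,h,d](σ[h=5](T)) → 3
  (T ∪ π[x,h,d](σ[h=5](T))) → 6
  ρ[y/x]((T ∪ π[x,h,d](σ[h=5](T)))) → 6
  S → 6
  (ρ[y/x]((T ∪ π[x,h,d](σ[h=5](T)))) ⋈[h=b] S) → 6
E2 stepwise |·|:
  T → 3
  T → 3
  σ[h=5](T) → 3
  π[x,h,d](σ[h=5](T)) → 3
  (T − π[x,h,d](σ[h=5](T))) → 0
  ρ[y/x]((T − π[x,h,d](σ[h=5](T)))) → 0
  S → 6
  (ρ[y/x]((T − π[x,h,d](σ[h=5](T)))) ⋈[h=b] S) → 0

E1 result:
y | h | d | z | b | w
q | 5 | 8 | p | 5 | s
q | 5 | 8 | p | 5 | s
t | 5 | 1 | p | 5 | s
t | 5 | 1 | p | 5 | s
t | 5 | 4 | p | 5 | s
t | 5 | 4 | p | 5 | s
E2 result:
y | h | d | z | b | w
(0 rows)
Witness: ('t', 5, 1, 'p', 5, 's') appears 2× in E1 but 0× in E2.

no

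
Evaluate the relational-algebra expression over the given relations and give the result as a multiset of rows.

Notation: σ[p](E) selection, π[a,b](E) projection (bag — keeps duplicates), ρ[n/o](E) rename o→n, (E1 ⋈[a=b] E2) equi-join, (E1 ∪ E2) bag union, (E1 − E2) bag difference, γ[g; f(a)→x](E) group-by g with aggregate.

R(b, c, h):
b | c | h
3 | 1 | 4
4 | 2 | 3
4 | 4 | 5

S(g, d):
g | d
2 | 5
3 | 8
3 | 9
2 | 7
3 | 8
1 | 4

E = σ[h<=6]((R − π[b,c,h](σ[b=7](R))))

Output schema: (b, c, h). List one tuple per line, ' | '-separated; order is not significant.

Per-node cardinality:
  R → 3
  R → 3
  σ[b=7](R) → 0
  π[b,c,h](σ[b=7](R)) → 0
  (R − π[b,c,h](σ[b=7](R))) → 3
  σ[h<=6]((R − π[b,c,h](σ[b=7](R)))) → 3

== RESULT ==
b | c | h
3 | 1 | 4
4 | 2 | 3
4 | 4 | 5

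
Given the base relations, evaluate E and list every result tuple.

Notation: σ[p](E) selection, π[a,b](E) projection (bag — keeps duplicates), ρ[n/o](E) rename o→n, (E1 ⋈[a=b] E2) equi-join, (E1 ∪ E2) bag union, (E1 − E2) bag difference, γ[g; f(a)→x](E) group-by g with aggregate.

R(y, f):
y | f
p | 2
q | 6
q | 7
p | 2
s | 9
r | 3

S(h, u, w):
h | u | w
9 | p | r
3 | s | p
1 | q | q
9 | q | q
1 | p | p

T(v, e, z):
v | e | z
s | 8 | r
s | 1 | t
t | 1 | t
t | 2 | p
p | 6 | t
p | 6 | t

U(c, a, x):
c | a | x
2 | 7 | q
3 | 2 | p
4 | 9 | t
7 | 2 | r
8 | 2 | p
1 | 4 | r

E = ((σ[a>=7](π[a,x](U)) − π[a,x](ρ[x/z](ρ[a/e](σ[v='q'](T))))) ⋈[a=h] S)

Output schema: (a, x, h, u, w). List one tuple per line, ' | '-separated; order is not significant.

Subexpression sizes:
  U → 6
  π[a,x](U) → 6
  σ[a>=7](π[a,x](U)) → 2
  T → 6
  σ[v='q'](T) → 0
  ρ[a/e](σ[v='q'](T)) → 0
  ρ[x/z](ρ[a/e](σ[v='q'](T))) → 0
  π[a,x](ρ[x/z](ρ[a/e](σ[v='q'](T)))) → 0
  (σ[a>=7](π[a,x](U)) − π[a,x](ρ[x/z](ρ[a/e](σ[v='q'](T))))) → 2
  S → 5
  ((σ[a>=7](π[a,x](U)) − π[a,x](ρ[x/z](ρ[a/e](σ[v='q'](T))))) ⋈[a=h] S) → 2

== RESULT ==
a | x | h | u | w
9 | t | 9 | p | r
9 | t | 9 | q | q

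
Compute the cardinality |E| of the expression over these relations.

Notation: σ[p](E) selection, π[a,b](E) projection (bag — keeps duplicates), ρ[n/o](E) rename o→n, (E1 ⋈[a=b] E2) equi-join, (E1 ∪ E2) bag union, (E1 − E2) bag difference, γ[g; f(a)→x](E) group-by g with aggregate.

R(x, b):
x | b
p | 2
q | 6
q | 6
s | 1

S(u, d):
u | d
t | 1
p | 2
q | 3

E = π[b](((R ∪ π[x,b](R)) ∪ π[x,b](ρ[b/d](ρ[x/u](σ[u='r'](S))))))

Per-node cardinality:
  R → 4
  R → 4
  π[x,b](R) → 4
  (R ∪ π[x,b](R)) → 8
  S → 3
  σ[u='r'](S) → 0
  ρ[x/u](σ[u='r'](S)) → 0
  ρ[b/d](ρ[x/u](σ[u='r'](S))) → 0
  π[x,b](ρ[b/d](ρ[x/u](σ[u='r'](S)))) → 0
  ((R ∪ π[x,b](R)) ∪ π[x,b](ρ[b/d](ρ[x/u](σ[u='r'](S))))) → 8
  π[b](((R ∪ π[x,b](R)) ∪ π[x,b](ρ[b/d](ρ[x/u](σ[u='r'](S)))))) → 8

|E| = 8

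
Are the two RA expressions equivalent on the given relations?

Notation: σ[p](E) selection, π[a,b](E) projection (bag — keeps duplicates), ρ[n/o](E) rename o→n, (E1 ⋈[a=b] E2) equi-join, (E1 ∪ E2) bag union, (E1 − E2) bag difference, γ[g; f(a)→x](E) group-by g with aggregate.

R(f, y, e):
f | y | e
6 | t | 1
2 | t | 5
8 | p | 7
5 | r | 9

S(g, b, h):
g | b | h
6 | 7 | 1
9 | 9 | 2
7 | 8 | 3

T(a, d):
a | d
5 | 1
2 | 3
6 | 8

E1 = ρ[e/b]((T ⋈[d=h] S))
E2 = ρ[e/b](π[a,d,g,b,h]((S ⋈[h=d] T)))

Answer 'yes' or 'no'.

E1 row counts bottom-up:
  T → 3
  S → 3
  (T ⋈[d=h] S) → 2
  ρ[e/b]((T ⋈[d=h] S)) → 2
E2 row counts bottom-up:
  S → 3
  T → 3
  (S ⋈[h=d] T) → 2
  π[a,d,g,b,h]((S ⋈[h=d] T)) → 2
  ρ[e/b](π[a,d,g,b,h]((S ⋈[h=d] T))) → 2

E1 and E2 produce the same multiset:
a | d | g | e | h
2 | 3 | 7 | 8 | 3
5 | 1 | 6 | 7 | 1

yes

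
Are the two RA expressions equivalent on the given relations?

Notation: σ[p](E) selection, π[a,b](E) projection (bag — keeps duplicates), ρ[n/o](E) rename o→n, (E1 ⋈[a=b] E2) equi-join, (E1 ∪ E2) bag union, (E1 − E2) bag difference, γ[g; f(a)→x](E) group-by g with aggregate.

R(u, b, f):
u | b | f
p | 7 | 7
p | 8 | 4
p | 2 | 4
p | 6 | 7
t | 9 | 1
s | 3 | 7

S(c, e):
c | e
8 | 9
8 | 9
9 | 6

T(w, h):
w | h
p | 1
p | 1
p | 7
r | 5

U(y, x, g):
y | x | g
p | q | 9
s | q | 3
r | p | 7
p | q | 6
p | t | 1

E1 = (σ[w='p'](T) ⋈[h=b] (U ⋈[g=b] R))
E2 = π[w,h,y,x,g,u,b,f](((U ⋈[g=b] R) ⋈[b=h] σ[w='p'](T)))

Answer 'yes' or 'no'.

E1 subexpression sizes:
  T → 4
  σ[w='p'](T) → 3
  U → 5
  R → 6
  (U ⋈[g=b] R) → 4
  (σ[w='p'](T) ⋈[h=b] (U ⋈[g=b] R)) → 1
E2 subexpression sizes:
  U → 5
  R → 6
  (U ⋈[g=b] R) → 4
  T → 4
  σ[w='p'](T) → 3
  ((U ⋈[g=b] R) ⋈[b=h] σ[w='p'](T)) → 1
  π[w,h,y,x,g,u,b,f](((U ⋈[g=b] R) ⋈[b=h] σ[w='p'](T))) → 1

E1 and E2 produce the same multiset:
w | h | y | x | g | u | b | f
p | 7 | r | p | 7 | p | 7 | 7

yes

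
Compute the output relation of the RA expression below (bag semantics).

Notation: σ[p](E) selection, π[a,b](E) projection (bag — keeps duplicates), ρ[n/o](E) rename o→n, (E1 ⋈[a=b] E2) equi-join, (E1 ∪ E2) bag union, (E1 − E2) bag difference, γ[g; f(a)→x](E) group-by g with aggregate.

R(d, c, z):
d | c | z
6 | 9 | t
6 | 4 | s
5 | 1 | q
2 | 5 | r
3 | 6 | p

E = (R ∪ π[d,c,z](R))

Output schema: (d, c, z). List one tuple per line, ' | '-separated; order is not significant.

Per-node cardinality:
  R → 5
  R → 5
  π[d,c,z](R) → 5
  (R ∪ π[d,c,z](R)) → 10

== RESULT ==
d | c | z
2 | 5 | r
2 | 5 | r
3 | 6 | p
3 | 6 | p
5 | 1 | q
5 | 1 | q
6 | 4 | s
6 | 4 | s
6 | 9 | t
6 | 9 | t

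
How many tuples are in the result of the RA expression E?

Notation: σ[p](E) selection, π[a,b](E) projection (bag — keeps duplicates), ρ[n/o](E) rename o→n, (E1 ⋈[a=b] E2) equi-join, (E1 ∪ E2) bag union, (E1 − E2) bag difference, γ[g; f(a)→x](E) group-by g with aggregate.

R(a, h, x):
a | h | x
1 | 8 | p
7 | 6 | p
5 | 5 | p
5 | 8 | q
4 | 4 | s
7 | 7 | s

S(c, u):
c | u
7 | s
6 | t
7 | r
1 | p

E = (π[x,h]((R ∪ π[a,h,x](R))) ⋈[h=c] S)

Per-node cardinality:
  R → 6
  R → 6
  π[a,h,x](R) → 6
  (R ∪ π[a,h,x](R)) → 12
  π[x,h]((R ∪ π[a,h,x](R))) → 12
  S → 4
  (π[x,h]((R ∪ π[a,h,x](R))) ⋈[h=c] S) → 6

|E| = 6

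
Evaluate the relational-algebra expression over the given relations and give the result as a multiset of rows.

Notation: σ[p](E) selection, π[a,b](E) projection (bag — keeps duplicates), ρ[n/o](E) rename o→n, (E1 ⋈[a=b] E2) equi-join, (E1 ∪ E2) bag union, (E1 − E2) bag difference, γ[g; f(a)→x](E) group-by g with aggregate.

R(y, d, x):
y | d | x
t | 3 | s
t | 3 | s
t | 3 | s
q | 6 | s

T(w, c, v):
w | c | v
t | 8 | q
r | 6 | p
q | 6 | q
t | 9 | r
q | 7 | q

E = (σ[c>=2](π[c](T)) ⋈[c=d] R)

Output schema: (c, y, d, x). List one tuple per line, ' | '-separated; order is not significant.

Row counts bottom-up:
  T → 5
  π[c](T) → 5
  σ[c>=2](π[c](T)) → 5
  R → 4
  (σ[c>=2](π[c](T)) ⋈[c=d] R) → 2

== RESULT ==
c | y | d | x
6 | q | 6 | s
6 | q | 6 | s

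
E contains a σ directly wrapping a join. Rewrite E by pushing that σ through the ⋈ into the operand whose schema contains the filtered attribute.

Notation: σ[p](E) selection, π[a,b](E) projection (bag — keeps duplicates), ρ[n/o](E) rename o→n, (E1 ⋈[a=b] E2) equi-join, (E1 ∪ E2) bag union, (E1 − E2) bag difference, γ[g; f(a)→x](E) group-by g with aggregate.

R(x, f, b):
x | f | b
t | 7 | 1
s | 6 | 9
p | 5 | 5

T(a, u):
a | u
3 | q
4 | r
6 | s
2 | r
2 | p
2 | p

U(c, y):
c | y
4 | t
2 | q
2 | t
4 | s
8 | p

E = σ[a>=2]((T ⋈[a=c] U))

σ filters on a, owned by the left side.
E' = (σ[a>=2](T) ⋈[a=c] U)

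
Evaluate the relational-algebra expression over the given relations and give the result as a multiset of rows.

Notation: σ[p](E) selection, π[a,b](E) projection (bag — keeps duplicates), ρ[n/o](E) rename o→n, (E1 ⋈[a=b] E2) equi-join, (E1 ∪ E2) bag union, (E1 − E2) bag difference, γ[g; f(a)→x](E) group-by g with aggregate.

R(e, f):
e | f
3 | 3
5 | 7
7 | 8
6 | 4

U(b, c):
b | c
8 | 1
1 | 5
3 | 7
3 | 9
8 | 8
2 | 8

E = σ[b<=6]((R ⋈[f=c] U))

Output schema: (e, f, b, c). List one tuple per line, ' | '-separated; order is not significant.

Row counts bottom-up:
  R → 4
  U → 6
  (R ⋈[f=c] U) → 3
  σ[b<=6]((R ⋈[f=c] U)) → 2

== RESULT ==
e | f | b | c
5 | 7 | 3 | 7
7 | 8 | 2 | 8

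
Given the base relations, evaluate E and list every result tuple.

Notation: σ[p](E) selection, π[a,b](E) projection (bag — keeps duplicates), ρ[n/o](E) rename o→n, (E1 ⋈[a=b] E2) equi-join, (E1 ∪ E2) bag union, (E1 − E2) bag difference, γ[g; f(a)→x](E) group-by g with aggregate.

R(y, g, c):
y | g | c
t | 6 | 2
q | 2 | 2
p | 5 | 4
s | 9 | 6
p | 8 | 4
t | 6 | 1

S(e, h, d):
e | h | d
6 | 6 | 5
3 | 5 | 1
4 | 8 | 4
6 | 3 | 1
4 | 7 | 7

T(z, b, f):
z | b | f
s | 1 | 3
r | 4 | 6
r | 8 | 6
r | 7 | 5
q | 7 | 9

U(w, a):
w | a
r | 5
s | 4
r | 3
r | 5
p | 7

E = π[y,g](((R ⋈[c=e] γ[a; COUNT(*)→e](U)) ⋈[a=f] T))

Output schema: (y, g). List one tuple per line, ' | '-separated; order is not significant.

Stepwise |·|:
  R → 6
  U → 5
  γ[a; COUNT(*)→e](U) → 4
  (R ⋈[c=e] γ[a; COUNT(*)→e](U)) → 5
  T → 5
  ((R ⋈[c=e] γ[a; COUNT(*)→e](U)) ⋈[a=f] T) → 3
  π[y,g](((R ⋈[c=e] γ[a; COUNT(*)→e](U)) ⋈[a=f] T)) → 3

== RESULT ==
y | g
q | 2
t | 6
t | 6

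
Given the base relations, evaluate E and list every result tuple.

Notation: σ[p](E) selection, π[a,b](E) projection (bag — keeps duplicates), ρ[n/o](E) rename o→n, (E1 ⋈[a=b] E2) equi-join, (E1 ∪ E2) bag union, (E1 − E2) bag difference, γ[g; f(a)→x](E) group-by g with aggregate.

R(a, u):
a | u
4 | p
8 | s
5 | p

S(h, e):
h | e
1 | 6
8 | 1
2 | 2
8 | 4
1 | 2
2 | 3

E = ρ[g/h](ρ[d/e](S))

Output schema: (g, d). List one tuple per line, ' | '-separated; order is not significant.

Row counts bottom-up:
  S → 6
  ρ[d/e](S) → 6
  ρ[g/h](ρ[d/e](S)) → 6

== RESULT ==
g | d
1 | 2
1 | 6
2 | 2
2 | 3
8 | 1
8 | 4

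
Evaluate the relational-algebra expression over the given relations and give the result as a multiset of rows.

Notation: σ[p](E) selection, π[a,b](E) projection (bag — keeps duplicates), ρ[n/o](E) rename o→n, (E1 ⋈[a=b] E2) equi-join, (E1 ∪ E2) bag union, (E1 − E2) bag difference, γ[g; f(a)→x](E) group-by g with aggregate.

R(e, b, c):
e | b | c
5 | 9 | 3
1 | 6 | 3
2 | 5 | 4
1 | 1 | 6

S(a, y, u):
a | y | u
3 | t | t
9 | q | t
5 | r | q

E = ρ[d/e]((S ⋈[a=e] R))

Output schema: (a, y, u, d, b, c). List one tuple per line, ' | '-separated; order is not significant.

Stepwise |·|:
  S → 3
  R → 4
  (S ⋈[a=e] R) → 1
  ρ[d/e]((S ⋈[a=e] R)) → 1

== RESULT ==
a | y | u | d | b | c
5 | r | q | 5 | 9 | 3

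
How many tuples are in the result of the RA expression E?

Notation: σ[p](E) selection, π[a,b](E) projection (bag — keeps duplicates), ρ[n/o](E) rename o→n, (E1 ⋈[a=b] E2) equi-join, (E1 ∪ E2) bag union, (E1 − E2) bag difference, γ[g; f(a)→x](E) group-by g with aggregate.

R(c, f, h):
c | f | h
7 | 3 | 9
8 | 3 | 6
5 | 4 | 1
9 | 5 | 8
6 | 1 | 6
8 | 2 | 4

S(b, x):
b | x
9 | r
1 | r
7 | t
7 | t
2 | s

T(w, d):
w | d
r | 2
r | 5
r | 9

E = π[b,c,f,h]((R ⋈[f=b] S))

Row counts bottom-up:
  R → 6
  S → 5
  (R ⋈[f=b] S) → 2
  π[b,c,f,h]((R ⋈[f=b] S)) → 2

|E| = 2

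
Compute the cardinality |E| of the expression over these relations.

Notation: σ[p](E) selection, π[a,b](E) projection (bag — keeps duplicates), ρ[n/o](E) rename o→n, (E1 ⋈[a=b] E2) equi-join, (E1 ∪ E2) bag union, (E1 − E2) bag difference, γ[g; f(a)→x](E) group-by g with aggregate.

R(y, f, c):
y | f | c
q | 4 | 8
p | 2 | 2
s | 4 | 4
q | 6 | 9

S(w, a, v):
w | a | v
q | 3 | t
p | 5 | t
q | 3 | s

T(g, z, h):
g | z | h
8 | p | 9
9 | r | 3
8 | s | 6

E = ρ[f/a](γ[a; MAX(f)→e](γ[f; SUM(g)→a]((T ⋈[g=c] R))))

Per-node cardinality:
  T → 3
  R → 4
  (T ⋈[g=c] R) → 3
  γ[f; SUM(g)→a]((T ⋈[g=c] R)) → 2
  γ[a; MAX(f)→e](γ[f; SUM(g)→a]((T ⋈[g=c] R))) → 2
  ρ[f/a](γ[a; MAX(f)→e](γ[f; SUM(g)→a]((T ⋈[g=c] R)))) → 2

|E| = 2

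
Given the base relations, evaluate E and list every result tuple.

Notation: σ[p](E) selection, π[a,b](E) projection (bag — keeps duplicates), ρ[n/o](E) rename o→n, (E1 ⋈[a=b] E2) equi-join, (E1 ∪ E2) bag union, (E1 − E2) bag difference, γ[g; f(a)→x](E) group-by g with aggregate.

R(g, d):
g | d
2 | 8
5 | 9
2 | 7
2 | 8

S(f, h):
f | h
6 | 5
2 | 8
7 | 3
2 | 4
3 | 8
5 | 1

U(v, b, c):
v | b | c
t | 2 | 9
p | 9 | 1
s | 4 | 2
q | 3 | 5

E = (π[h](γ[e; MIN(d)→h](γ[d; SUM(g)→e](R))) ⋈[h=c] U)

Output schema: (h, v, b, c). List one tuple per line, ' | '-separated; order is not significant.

Row counts bottom-up:
  R → 4
  γ[d; SUM(g)→e](R) → 3
  γ[e; MIN(d)→h](γ[d; SUM(g)→e](R)) → 3
  π[h](γ[e; MIN(d)→h](γ[d; SUM(g)→e](R))) → 3
  U → 4
  (π[h](γ[e; MIN(d)→h](γ[d; SUM(g)→e](R))) ⋈[h=c] U) → 1

== RESULT ==
h | v | b | c
9 | t | 2 | 9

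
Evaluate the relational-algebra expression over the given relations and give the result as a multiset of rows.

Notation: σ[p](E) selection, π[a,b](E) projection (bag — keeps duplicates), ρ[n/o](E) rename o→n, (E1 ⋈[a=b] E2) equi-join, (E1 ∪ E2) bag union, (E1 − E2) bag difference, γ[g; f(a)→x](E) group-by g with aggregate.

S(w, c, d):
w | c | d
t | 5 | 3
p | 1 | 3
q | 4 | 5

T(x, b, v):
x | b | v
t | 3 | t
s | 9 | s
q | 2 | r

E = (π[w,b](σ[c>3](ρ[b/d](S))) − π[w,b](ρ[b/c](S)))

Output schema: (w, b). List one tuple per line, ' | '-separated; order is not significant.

Subexpression sizes:
  S → 3
  ρ[b/d](S) → 3
  σ[c>3](ρ[b/d](S)) → 2
  π[w,b](σ[c>3](ρ[b/d](S))) → 2
  S → 3
  ρ[b/c](S) → 3
  π[w,b](ρ[b/c](S)) → 3
  (π[w,b](σ[c>3](ρ[b/d](S))) − π[w,b](ρ[b/c](S))) → 2

== RESULT ==
w | b
q | 5
t | 3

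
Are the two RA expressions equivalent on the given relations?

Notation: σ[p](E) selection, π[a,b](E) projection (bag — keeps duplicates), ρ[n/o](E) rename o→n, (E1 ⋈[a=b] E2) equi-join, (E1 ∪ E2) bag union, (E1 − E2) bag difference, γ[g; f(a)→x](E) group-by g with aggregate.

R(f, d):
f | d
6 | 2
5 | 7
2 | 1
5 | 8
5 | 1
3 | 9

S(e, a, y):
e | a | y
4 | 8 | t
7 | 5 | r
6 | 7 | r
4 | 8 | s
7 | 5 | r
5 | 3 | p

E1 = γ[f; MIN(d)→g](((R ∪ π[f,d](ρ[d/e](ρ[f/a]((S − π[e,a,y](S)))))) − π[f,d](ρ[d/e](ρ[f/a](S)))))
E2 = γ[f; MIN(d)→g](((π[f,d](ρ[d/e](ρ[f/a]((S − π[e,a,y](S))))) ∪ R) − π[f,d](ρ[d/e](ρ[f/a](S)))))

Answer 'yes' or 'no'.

E1 subexpression sizes:
  R → 6
  S → 6
  S → 6
  π[e,a,y](S) → 6
  (S − π[e,a,y](S)) → 0
  ρ[f/a]((S − π[e,a,y](S))) → 0
  ρ[d/e](ρ[f/a]((S − π[e,a,y](S)))) → 0
  π[f,d](ρ[d/e](ρ[f/a]((S − π[e,a,y](S))))) → 0
  (R ∪ π[f,d](ρ[d/e](ρ[f/a]((S − π[e,a,y](S)))))) → 6
  S → 6
  ρ[f/a](S) → 6
  ρ[d/e](ρ[f/a](S)) → 6
  π[f,d](ρ[d/e](ρ[f/a](S))) → 6
  ((R ∪ π[f,d](ρ[d/e](ρ[f/a]((S − π[e,a,y](S)))))) − π[f,d](ρ[d/e](ρ[f/a](S)))) → 5
  γ[f; MIN(d)→g](((R ∪ π[f,d](ρ[d/e](ρ[f/a]((S − π[e,a,y](S)))))) − π[f,d](ρ[d/e](ρ[f/a](S))))) → 4
E2 subexpression sizes:
  S → 6
  S → 6
  π[e,a,y](S) → 6
  (S − π[e,a,y](S)) → 0
  ρ[f/a]((S − π[e,a,y](S))) → 0
  ρ[d/e](ρ[f/a]((S − π[e,a,y](S)))) → 0
  π[f,d](ρ[d/e](ρ[f/a]((S − π[e,a,y](S))))) → 0
  R → 6
  (π[f,d](ρ[d/e](ρ[f/a]((S − π[e,a,y](S))))) ∪ R) → 6
  S → 6
  ρ[f/a](S) → 6
  ρ[d/e](ρ[f/a](S)) → 6
  π[f,d](ρ[d/e](ρ[f/a](S))) → 6
  ((π[f,d](ρ[d/e](ρ[f/a]((S − π[e,a,y](S))))) ∪ R) − π[f,d](ρ[d/e](ρ[f/a](S)))) → 5
  γ[f; MIN(d)→g](((π[f,d](ρ[d/e](ρ[f/a]((S − π[e,a,y](S))))) ∪ R) − π[f,d](ρ[d/e](ρ[f/a](S))))) → 4

E1 and E2 produce the same multiset:
f | g
2 | 1
3 | 9
5 | 1
6 | 2

yes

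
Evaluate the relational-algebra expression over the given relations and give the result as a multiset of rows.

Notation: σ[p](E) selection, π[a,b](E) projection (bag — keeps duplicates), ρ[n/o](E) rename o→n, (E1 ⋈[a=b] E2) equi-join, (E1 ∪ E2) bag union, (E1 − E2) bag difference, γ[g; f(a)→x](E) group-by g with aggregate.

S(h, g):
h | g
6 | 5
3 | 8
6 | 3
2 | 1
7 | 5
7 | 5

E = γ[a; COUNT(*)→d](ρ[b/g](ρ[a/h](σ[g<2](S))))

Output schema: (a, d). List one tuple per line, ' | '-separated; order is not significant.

Per-node cardinality:
  S → 6
  σ[g<2](S) → 1
  ρ[a/h](σ[g<2](S)) → 1
  ρ[b/g](ρ[a/h](σ[g<2](S))) → 1
  γ[a; COUNT(*)→d](ρ[b/g](ρ[a/h](σ[g<2](S)))) → 1

== RESULT ==
a | d
2 | 1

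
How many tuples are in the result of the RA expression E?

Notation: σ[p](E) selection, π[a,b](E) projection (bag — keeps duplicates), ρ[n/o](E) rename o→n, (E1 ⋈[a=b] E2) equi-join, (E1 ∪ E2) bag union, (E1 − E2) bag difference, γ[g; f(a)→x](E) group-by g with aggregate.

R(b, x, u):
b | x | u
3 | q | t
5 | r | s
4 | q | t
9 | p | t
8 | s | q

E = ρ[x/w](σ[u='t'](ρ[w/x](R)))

Row counts bottom-up:
  R → 5
  ρ[w/x](R) → 5
  σ[u='t'](ρ[w/x](R)) → 3
  ρ[x/w](σ[u='t'](ρ[w/x](R))) → 3

|E| = 3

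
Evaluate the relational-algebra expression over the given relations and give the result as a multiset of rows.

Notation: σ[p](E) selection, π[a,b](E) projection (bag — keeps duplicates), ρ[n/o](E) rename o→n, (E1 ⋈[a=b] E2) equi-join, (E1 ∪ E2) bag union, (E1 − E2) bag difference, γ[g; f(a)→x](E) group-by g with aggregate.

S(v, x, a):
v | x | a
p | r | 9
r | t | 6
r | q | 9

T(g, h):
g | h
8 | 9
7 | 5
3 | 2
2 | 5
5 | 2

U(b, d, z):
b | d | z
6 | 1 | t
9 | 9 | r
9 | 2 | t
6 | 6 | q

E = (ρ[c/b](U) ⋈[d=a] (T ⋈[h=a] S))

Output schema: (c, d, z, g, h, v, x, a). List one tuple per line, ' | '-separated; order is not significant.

Subexpression sizes:
  U → 4
  ρ[c/b](U) → 4
  T → 5
  S → 3
  (T ⋈[h=a] S) → 2
  (ρ[c/b](U) ⋈[d=a] (T ⋈[h=a] S)) → 2

== RESULT ==
c | d | z | g | h | v | x | a
9 | 9 | r | 8 | 9 | p | r | 9
9 | 9 | r | 8 | 9 | r | q | 9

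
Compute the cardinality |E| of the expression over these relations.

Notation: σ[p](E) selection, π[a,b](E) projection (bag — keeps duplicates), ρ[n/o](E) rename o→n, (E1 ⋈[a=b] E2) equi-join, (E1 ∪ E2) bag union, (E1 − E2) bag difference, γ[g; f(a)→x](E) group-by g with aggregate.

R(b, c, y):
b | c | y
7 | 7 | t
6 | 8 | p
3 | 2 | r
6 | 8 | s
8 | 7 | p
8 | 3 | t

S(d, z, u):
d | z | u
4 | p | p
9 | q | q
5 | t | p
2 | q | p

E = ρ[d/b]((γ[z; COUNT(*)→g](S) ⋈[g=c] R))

Per-node cardinality:
  S → 4
  γ[z; COUNT(*)→g](S) → 3
  R → 6
  (γ[z; COUNT(*)→g](S) ⋈[g=c] R) → 1
  ρ[d/b]((γ[z; COUNT(*)→g](S) ⋈[g=c] R)) → 1

|E| = 1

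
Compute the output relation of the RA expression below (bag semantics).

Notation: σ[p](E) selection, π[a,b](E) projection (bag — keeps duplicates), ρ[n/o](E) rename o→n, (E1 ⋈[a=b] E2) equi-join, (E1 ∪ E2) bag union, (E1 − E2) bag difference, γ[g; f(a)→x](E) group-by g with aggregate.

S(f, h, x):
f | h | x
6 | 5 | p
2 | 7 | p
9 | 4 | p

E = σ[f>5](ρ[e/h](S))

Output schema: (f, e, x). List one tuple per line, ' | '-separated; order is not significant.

Subexpression sizes:
  S → 3
  ρ[e/h](S) → 3
  σ[f>5](ρ[e/h](S)) → 2

== RESULT ==
f | e | x
6 | 5 | p
9 | 4 | p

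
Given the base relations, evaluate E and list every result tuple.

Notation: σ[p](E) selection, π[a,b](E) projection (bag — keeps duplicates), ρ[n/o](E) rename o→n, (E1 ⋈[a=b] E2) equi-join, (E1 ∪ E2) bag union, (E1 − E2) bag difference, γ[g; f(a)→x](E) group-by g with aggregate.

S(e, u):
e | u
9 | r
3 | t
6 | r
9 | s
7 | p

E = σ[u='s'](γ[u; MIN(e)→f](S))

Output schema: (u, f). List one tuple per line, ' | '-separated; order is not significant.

Stepwise |·|:
  S → 5
  γ[u; MIN(e)→f](S) → 4
  σ[u='s'](γ[u; MIN(e)→f](S)) → 1

== RESULT ==
u | f
s | 9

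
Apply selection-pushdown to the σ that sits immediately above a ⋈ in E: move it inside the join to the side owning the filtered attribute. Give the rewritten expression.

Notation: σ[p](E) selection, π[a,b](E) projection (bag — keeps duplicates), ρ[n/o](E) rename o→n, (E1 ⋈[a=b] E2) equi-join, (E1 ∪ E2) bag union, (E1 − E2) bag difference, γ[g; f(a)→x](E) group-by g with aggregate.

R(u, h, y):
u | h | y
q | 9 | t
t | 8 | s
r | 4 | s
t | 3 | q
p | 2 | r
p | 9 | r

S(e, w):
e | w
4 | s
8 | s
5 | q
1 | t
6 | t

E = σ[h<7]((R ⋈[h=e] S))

σ filters on h, owned by the left side.
E' = (σ[h<7](R) ⋈[h=e] S)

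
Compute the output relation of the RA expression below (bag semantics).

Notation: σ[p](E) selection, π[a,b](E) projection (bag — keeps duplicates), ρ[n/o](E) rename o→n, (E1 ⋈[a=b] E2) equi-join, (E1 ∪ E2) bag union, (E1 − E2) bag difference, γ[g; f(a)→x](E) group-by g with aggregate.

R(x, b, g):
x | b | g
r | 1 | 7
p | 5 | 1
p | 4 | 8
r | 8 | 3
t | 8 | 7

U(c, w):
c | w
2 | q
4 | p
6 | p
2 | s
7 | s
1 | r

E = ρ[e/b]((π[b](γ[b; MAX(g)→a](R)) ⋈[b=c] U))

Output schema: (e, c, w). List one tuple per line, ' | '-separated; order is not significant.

Subexpression sizes:
  R → 5
  γ[b; MAX(g)→a](R) → 4
  π[b](γ[b; MAX(g)→a](R)) → 4
  U → 6
  (π[b](γ[b; MAX(g)→a](R)) ⋈[b=c] U) → 2
  ρ[e/b]((π[b](γ[b; MAX(g)→a](R)) ⋈[b=c] U)) → 2

== RESULT ==
e | c | w
1 | 1 | r
4 | 4 | p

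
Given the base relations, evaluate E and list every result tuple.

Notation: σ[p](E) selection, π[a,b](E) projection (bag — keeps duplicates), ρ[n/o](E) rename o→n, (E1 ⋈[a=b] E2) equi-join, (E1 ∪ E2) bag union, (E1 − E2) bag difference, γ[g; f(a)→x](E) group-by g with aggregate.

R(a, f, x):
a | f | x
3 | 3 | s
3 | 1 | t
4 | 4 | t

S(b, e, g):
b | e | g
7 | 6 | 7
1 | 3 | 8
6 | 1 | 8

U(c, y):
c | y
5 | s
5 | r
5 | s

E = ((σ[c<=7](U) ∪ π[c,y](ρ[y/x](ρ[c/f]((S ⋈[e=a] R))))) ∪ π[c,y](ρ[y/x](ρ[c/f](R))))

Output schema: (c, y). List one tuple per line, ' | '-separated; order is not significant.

Per-node cardinality:
  U → 3
  σ[c<=7](U) → 3
  S → 3
  R → 3
  (S ⋈[e=a] R) → 2
  ρ[c/f]((S ⋈[e=a] R)) → 2
  ρ[y/x](ρ[c/f]((S ⋈[e=a] R))) → 2
  π[c,y](ρ[y/x](ρ[c/f]((S ⋈[e=a] R)))) → 2
  (σ[c<=7](U) ∪ π[c,y](ρ[y/x](ρ[c/f]((S ⋈[e=a] R))))) → 5
  R → 3
  ρ[c/f](R) → 3
  ρ[y/x](ρ[c/f](R)) → 3
  π[c,y](ρ[y/x](ρ[c/f](R))) → 3
  ((σ[c<=7](U) ∪ π[c,y](ρ[y/x](ρ[c/f]((S ⋈[e=a] R))))) ∪ π[c,y](ρ[y/x](ρ[c/f](R)))) → 8

== RESULT ==
c | y
1 | t
1 | t
3 | s
3 | s
4 | t
5 | r
5 | s
5 | s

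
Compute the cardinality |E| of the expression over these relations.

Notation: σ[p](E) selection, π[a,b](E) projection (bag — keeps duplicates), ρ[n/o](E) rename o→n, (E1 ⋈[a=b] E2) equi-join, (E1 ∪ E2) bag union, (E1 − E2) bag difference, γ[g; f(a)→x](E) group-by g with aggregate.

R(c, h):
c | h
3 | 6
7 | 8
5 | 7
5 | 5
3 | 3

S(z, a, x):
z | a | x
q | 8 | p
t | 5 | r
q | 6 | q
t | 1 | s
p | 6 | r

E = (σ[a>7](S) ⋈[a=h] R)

Per-node cardinality:
  S → 5
  σ[a>7](S) → 1
  R → 5
  (σ[a>7](S) ⋈[a=h] R) → 1

|E| = 1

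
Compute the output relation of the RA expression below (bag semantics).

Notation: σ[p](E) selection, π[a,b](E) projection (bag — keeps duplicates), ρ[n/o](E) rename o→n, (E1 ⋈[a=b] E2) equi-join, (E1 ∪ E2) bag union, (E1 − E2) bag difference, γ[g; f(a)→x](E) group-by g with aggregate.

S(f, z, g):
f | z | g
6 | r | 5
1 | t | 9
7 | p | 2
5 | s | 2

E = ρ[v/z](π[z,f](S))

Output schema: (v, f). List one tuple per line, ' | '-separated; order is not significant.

Row counts bottom-up:
  S → 4
  π[z,f](S) → 4
  ρ[v/z](π[z,f](S)) → 4

== RESULT ==
v | f
p | 7
r | 6
s | 5
t | 1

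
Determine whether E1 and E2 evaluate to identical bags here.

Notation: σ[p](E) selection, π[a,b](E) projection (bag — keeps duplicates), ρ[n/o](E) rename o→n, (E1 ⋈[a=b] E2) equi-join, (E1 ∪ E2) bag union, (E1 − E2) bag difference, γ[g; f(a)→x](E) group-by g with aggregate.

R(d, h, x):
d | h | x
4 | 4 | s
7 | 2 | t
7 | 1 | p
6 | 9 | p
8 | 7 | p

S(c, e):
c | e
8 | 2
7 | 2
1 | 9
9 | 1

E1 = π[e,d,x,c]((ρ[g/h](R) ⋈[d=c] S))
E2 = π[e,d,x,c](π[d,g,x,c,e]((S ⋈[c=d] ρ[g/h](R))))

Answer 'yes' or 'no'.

E1 stepwise |·|:
  R → 5
  ρ[g/h](R) → 5
  S → 4
  (ρ[g/h](R) ⋈[d=c] S) → 3
  π[e,d,x,c]((ρ[g/h](R) ⋈[d=c] S)) → 3
E2 stepwise |·|:
  S → 4
  R → 5
  ρ[g/h](R) → 5
  (S ⋈[c=d] ρ[g/h](R)) → 3
  π[d,g,x,c,e]((S ⋈[c=d] ρ[g/h](R))) → 3
  π[e,d,x,c](π[d,g,x,c,e]((S ⋈[c=d] ρ[g/h](R)))) → 3

E1 and E2 produce the same multiset:
e | d | x | c
2 | 7 | p | 7
2 | 7 | t | 7
2 | 8 | p | 8

yes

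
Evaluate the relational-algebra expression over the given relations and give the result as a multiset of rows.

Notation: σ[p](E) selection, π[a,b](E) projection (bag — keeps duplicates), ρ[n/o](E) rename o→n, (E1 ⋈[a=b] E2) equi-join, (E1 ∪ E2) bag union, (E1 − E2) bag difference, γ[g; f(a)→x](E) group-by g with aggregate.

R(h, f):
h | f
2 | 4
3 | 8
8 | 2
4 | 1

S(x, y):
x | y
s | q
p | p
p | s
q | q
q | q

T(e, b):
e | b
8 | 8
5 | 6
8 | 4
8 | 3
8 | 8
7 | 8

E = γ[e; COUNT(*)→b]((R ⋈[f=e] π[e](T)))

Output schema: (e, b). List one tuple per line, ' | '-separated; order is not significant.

Subexpression sizes:
  R → 4
  T → 6
  π[e](T) → 6
  (R ⋈[f=e] π[e](T)) → 4
  γ[e; COUNT(*)→b]((R ⋈[f=e] π[e](T))) → 1

== RESULT ==
e | b
8 | 4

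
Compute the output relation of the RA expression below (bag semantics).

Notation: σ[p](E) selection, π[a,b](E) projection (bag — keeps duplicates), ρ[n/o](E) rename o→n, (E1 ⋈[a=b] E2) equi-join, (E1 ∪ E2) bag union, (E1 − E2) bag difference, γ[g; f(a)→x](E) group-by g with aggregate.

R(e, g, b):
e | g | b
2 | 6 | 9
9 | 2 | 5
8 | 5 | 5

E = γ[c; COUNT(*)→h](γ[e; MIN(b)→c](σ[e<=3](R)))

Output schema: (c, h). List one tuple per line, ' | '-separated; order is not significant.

Row counts bottom-up:
  R → 3
  σ[e<=3](R) → 1
  γ[e; MIN(b)→c](σ[e<=3](R)) → 1
  γ[c; COUNT(*)→h](γ[e; MIN(b)→c](σ[e<=3](R))) → 1

== RESULT ==
c | h
9 | 1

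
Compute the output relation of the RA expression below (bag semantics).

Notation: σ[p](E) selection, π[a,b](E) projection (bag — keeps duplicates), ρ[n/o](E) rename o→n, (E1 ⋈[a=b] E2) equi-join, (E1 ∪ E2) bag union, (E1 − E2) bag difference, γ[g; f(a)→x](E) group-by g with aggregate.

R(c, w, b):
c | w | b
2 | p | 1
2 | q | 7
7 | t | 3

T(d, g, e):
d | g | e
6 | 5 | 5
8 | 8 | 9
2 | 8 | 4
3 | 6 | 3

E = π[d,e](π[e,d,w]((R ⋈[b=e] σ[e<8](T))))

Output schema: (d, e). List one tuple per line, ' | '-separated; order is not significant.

Per-node cardinality:
  R → 3
  T → 4
  σ[e<8](T) → 3
  (R ⋈[b=e] σ[e<8](T)) → 1
  π[e,d,w]((R ⋈[b=e] σ[e<8](T))) → 1
  π[d,e](π[e,d,w]((R ⋈[b=e] σ[e<8](T)))) → 1

== RESULT ==
d | e
3 | 3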